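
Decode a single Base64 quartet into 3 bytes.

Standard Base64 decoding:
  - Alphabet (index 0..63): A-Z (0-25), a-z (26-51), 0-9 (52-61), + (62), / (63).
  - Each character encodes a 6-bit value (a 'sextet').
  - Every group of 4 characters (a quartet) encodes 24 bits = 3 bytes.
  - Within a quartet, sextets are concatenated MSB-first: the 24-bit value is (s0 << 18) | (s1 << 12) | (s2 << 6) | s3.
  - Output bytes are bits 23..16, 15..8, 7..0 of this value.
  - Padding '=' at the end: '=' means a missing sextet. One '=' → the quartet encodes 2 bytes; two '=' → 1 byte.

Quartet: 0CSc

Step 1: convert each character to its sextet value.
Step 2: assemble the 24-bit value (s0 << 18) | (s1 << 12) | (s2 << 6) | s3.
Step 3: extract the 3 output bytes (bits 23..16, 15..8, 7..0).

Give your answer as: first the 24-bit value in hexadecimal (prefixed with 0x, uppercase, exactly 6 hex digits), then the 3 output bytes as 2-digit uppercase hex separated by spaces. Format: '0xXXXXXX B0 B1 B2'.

Answer: 0xD0249C D0 24 9C

Derivation:
Sextets: 0=52, C=2, S=18, c=28
24-bit: (52<<18) | (2<<12) | (18<<6) | 28
      = 0xD00000 | 0x002000 | 0x000480 | 0x00001C
      = 0xD0249C
Bytes: (v>>16)&0xFF=D0, (v>>8)&0xFF=24, v&0xFF=9C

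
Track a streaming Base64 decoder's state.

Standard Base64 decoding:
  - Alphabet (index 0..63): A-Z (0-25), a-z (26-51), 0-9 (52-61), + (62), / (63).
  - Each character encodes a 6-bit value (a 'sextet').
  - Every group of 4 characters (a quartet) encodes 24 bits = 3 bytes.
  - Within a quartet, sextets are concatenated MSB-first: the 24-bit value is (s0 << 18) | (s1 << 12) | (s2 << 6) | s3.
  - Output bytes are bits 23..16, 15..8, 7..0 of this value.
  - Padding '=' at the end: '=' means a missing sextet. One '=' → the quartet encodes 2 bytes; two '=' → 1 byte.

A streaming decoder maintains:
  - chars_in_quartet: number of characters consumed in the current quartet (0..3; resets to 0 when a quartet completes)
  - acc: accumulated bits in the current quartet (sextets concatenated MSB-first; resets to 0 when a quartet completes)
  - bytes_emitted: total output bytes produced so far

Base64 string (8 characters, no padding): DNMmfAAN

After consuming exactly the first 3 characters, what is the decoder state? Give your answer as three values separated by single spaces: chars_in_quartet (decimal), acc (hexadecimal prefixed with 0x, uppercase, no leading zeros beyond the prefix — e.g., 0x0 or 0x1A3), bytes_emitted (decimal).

After char 0 ('D'=3): chars_in_quartet=1 acc=0x3 bytes_emitted=0
After char 1 ('N'=13): chars_in_quartet=2 acc=0xCD bytes_emitted=0
After char 2 ('M'=12): chars_in_quartet=3 acc=0x334C bytes_emitted=0

Answer: 3 0x334C 0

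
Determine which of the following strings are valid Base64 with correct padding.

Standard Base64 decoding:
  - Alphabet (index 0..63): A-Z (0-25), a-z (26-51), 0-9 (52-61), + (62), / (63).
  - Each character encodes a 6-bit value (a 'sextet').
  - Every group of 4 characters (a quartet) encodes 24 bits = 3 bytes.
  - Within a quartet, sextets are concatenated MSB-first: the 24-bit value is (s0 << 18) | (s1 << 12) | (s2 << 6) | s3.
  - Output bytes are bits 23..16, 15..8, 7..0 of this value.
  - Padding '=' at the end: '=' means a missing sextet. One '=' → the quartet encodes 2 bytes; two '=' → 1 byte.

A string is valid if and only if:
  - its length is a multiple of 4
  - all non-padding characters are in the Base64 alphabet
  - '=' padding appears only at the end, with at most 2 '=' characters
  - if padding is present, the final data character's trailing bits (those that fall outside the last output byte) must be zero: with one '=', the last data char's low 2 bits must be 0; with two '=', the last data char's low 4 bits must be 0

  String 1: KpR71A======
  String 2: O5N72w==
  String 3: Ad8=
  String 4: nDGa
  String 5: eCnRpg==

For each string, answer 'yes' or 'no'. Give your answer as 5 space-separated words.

Answer: no yes yes yes yes

Derivation:
String 1: 'KpR71A======' → invalid (6 pad chars (max 2))
String 2: 'O5N72w==' → valid
String 3: 'Ad8=' → valid
String 4: 'nDGa' → valid
String 5: 'eCnRpg==' → valid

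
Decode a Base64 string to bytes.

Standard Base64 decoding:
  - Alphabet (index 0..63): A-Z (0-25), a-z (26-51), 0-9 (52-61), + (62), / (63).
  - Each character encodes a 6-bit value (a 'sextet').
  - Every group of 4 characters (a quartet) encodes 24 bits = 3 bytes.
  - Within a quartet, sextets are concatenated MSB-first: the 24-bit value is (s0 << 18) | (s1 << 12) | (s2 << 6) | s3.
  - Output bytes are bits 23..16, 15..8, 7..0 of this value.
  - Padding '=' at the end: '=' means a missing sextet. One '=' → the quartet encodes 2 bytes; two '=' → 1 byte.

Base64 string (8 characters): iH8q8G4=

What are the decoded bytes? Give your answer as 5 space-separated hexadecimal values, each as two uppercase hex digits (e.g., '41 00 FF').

After char 0 ('i'=34): chars_in_quartet=1 acc=0x22 bytes_emitted=0
After char 1 ('H'=7): chars_in_quartet=2 acc=0x887 bytes_emitted=0
After char 2 ('8'=60): chars_in_quartet=3 acc=0x221FC bytes_emitted=0
After char 3 ('q'=42): chars_in_quartet=4 acc=0x887F2A -> emit 88 7F 2A, reset; bytes_emitted=3
After char 4 ('8'=60): chars_in_quartet=1 acc=0x3C bytes_emitted=3
After char 5 ('G'=6): chars_in_quartet=2 acc=0xF06 bytes_emitted=3
After char 6 ('4'=56): chars_in_quartet=3 acc=0x3C1B8 bytes_emitted=3
Padding '=': partial quartet acc=0x3C1B8 -> emit F0 6E; bytes_emitted=5

Answer: 88 7F 2A F0 6E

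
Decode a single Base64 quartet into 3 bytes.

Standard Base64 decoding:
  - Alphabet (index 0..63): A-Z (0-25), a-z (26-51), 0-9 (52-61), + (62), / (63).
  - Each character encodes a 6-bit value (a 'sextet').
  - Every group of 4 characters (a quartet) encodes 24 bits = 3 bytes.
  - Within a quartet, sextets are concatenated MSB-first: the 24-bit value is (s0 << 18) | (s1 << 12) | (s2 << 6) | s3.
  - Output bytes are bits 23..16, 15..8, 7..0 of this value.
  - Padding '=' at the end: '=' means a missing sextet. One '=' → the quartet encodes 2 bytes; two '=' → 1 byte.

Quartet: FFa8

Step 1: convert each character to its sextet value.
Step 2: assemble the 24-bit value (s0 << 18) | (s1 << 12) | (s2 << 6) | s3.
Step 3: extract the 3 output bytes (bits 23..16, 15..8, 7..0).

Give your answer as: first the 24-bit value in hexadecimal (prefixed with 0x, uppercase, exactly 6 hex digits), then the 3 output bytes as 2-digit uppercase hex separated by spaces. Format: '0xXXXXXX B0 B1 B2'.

Sextets: F=5, F=5, a=26, 8=60
24-bit: (5<<18) | (5<<12) | (26<<6) | 60
      = 0x140000 | 0x005000 | 0x000680 | 0x00003C
      = 0x1456BC
Bytes: (v>>16)&0xFF=14, (v>>8)&0xFF=56, v&0xFF=BC

Answer: 0x1456BC 14 56 BC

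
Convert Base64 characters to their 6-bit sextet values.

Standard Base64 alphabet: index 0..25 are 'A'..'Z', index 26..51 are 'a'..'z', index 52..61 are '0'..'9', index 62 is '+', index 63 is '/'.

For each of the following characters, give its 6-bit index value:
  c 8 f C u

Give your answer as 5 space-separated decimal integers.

Answer: 28 60 31 2 46

Derivation:
'c': a..z range, 26 + ord('c') − ord('a') = 28
'8': 0..9 range, 52 + ord('8') − ord('0') = 60
'f': a..z range, 26 + ord('f') − ord('a') = 31
'C': A..Z range, ord('C') − ord('A') = 2
'u': a..z range, 26 + ord('u') − ord('a') = 46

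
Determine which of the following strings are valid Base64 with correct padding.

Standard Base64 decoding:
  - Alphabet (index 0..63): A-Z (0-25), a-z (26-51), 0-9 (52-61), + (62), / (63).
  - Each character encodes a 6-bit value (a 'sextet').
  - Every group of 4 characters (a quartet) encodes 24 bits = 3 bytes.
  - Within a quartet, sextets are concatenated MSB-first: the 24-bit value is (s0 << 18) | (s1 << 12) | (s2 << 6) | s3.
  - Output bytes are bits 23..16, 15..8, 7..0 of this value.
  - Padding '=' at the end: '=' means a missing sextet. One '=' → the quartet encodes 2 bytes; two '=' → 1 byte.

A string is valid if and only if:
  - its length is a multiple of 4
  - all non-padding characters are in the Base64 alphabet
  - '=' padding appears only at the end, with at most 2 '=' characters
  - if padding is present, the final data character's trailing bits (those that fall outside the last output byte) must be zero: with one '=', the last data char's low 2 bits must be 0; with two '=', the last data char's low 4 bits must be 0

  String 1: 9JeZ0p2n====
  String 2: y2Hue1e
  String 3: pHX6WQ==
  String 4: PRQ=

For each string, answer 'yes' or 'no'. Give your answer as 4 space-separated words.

String 1: '9JeZ0p2n====' → invalid (4 pad chars (max 2))
String 2: 'y2Hue1e' → invalid (len=7 not mult of 4)
String 3: 'pHX6WQ==' → valid
String 4: 'PRQ=' → valid

Answer: no no yes yes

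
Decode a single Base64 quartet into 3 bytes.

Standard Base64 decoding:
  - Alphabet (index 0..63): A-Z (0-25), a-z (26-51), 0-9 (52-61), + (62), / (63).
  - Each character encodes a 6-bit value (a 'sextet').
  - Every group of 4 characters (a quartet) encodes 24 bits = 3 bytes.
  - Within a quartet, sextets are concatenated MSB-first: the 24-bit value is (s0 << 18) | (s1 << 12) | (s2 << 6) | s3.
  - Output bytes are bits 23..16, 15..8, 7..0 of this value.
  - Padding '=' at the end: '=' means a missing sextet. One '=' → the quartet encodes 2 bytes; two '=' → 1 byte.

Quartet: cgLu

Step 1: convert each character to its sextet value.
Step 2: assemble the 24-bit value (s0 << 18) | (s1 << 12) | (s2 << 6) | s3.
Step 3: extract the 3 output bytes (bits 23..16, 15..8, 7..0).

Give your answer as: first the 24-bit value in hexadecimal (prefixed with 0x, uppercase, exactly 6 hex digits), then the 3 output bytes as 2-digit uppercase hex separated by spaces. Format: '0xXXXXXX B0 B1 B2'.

Sextets: c=28, g=32, L=11, u=46
24-bit: (28<<18) | (32<<12) | (11<<6) | 46
      = 0x700000 | 0x020000 | 0x0002C0 | 0x00002E
      = 0x7202EE
Bytes: (v>>16)&0xFF=72, (v>>8)&0xFF=02, v&0xFF=EE

Answer: 0x7202EE 72 02 EE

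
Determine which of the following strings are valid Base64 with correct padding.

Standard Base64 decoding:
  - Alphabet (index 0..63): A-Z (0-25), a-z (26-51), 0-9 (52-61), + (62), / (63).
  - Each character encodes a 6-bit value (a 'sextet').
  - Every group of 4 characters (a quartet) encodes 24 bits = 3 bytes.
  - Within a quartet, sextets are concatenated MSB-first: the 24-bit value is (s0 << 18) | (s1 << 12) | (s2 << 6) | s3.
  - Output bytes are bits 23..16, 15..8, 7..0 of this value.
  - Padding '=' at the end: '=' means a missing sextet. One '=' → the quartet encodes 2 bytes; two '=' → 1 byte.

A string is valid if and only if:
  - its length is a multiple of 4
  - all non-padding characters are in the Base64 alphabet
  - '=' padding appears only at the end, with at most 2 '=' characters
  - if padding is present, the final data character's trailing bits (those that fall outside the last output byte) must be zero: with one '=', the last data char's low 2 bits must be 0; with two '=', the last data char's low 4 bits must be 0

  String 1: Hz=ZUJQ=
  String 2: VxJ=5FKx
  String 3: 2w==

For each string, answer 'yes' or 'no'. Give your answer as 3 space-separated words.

String 1: 'Hz=ZUJQ=' → invalid (bad char(s): ['=']; '=' in middle)
String 2: 'VxJ=5FKx' → invalid (bad char(s): ['=']; '=' in middle)
String 3: '2w==' → valid

Answer: no no yes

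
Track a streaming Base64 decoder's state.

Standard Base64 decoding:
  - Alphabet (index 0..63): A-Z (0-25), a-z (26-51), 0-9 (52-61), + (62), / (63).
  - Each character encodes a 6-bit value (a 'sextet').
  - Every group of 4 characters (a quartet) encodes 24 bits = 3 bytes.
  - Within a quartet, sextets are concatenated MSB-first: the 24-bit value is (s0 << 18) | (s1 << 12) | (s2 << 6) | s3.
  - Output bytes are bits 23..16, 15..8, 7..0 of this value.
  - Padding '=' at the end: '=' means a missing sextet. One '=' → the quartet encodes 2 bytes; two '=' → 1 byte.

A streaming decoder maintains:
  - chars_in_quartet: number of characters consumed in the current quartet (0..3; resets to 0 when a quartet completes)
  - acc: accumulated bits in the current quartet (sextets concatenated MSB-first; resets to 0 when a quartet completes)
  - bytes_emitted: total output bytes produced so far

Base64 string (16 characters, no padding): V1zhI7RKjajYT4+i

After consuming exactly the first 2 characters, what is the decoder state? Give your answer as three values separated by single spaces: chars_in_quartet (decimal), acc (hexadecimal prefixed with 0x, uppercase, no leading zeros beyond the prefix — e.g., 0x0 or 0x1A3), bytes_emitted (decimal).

After char 0 ('V'=21): chars_in_quartet=1 acc=0x15 bytes_emitted=0
After char 1 ('1'=53): chars_in_quartet=2 acc=0x575 bytes_emitted=0

Answer: 2 0x575 0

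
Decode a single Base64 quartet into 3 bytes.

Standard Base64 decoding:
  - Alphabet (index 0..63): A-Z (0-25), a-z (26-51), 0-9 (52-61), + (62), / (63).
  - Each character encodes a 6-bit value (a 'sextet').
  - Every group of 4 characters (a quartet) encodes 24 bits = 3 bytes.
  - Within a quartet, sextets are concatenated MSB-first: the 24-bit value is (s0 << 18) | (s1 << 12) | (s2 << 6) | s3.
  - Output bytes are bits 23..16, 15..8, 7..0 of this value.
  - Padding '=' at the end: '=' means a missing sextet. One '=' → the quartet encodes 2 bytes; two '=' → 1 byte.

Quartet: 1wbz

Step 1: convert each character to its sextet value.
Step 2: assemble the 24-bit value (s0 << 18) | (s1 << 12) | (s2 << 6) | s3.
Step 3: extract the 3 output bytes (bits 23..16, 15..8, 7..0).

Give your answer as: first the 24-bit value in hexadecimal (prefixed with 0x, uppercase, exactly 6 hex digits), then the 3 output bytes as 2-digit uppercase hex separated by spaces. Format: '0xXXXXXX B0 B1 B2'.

Sextets: 1=53, w=48, b=27, z=51
24-bit: (53<<18) | (48<<12) | (27<<6) | 51
      = 0xD40000 | 0x030000 | 0x0006C0 | 0x000033
      = 0xD706F3
Bytes: (v>>16)&0xFF=D7, (v>>8)&0xFF=06, v&0xFF=F3

Answer: 0xD706F3 D7 06 F3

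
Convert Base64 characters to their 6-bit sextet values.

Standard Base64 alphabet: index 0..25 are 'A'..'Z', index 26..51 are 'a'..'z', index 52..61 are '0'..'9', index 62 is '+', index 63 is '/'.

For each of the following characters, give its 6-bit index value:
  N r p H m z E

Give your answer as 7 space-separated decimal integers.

'N': A..Z range, ord('N') − ord('A') = 13
'r': a..z range, 26 + ord('r') − ord('a') = 43
'p': a..z range, 26 + ord('p') − ord('a') = 41
'H': A..Z range, ord('H') − ord('A') = 7
'm': a..z range, 26 + ord('m') − ord('a') = 38
'z': a..z range, 26 + ord('z') − ord('a') = 51
'E': A..Z range, ord('E') − ord('A') = 4

Answer: 13 43 41 7 38 51 4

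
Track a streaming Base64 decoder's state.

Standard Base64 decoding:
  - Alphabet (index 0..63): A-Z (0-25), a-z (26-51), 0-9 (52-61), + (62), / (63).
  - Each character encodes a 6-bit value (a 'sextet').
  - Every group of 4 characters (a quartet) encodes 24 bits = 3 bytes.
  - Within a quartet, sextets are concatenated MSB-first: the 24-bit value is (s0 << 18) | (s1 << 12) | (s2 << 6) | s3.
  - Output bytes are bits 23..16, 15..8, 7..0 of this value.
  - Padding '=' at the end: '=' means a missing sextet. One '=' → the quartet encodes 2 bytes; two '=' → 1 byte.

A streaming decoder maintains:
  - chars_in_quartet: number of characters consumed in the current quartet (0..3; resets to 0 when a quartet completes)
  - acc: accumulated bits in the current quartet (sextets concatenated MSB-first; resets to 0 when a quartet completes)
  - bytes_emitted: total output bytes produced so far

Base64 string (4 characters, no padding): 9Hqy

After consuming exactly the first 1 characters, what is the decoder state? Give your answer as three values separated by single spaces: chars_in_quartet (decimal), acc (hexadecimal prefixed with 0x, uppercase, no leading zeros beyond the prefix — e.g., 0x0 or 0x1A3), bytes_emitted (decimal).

Answer: 1 0x3D 0

Derivation:
After char 0 ('9'=61): chars_in_quartet=1 acc=0x3D bytes_emitted=0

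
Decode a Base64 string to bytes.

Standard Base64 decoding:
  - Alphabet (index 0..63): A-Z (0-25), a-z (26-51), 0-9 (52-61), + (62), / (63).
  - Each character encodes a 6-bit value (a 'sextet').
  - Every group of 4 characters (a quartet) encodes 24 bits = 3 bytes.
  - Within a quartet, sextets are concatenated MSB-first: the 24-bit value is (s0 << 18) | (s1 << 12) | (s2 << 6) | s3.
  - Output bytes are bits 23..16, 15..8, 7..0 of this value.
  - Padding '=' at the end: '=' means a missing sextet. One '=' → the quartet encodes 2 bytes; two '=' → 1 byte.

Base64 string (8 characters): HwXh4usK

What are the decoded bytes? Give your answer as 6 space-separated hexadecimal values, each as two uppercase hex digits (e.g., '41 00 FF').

Answer: 1F 05 E1 E2 EB 0A

Derivation:
After char 0 ('H'=7): chars_in_quartet=1 acc=0x7 bytes_emitted=0
After char 1 ('w'=48): chars_in_quartet=2 acc=0x1F0 bytes_emitted=0
After char 2 ('X'=23): chars_in_quartet=3 acc=0x7C17 bytes_emitted=0
After char 3 ('h'=33): chars_in_quartet=4 acc=0x1F05E1 -> emit 1F 05 E1, reset; bytes_emitted=3
After char 4 ('4'=56): chars_in_quartet=1 acc=0x38 bytes_emitted=3
After char 5 ('u'=46): chars_in_quartet=2 acc=0xE2E bytes_emitted=3
After char 6 ('s'=44): chars_in_quartet=3 acc=0x38BAC bytes_emitted=3
After char 7 ('K'=10): chars_in_quartet=4 acc=0xE2EB0A -> emit E2 EB 0A, reset; bytes_emitted=6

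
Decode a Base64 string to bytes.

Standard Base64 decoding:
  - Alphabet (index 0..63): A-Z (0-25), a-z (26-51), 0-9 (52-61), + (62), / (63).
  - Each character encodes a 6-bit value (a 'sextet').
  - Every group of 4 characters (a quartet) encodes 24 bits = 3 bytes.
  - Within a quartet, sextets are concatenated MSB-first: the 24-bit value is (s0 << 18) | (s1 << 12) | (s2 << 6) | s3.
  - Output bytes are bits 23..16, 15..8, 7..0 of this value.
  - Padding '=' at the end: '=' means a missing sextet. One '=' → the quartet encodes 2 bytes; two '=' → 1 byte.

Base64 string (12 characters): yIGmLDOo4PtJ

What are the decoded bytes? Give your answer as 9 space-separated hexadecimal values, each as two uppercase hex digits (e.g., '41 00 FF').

After char 0 ('y'=50): chars_in_quartet=1 acc=0x32 bytes_emitted=0
After char 1 ('I'=8): chars_in_quartet=2 acc=0xC88 bytes_emitted=0
After char 2 ('G'=6): chars_in_quartet=3 acc=0x32206 bytes_emitted=0
After char 3 ('m'=38): chars_in_quartet=4 acc=0xC881A6 -> emit C8 81 A6, reset; bytes_emitted=3
After char 4 ('L'=11): chars_in_quartet=1 acc=0xB bytes_emitted=3
After char 5 ('D'=3): chars_in_quartet=2 acc=0x2C3 bytes_emitted=3
After char 6 ('O'=14): chars_in_quartet=3 acc=0xB0CE bytes_emitted=3
After char 7 ('o'=40): chars_in_quartet=4 acc=0x2C33A8 -> emit 2C 33 A8, reset; bytes_emitted=6
After char 8 ('4'=56): chars_in_quartet=1 acc=0x38 bytes_emitted=6
After char 9 ('P'=15): chars_in_quartet=2 acc=0xE0F bytes_emitted=6
After char 10 ('t'=45): chars_in_quartet=3 acc=0x383ED bytes_emitted=6
After char 11 ('J'=9): chars_in_quartet=4 acc=0xE0FB49 -> emit E0 FB 49, reset; bytes_emitted=9

Answer: C8 81 A6 2C 33 A8 E0 FB 49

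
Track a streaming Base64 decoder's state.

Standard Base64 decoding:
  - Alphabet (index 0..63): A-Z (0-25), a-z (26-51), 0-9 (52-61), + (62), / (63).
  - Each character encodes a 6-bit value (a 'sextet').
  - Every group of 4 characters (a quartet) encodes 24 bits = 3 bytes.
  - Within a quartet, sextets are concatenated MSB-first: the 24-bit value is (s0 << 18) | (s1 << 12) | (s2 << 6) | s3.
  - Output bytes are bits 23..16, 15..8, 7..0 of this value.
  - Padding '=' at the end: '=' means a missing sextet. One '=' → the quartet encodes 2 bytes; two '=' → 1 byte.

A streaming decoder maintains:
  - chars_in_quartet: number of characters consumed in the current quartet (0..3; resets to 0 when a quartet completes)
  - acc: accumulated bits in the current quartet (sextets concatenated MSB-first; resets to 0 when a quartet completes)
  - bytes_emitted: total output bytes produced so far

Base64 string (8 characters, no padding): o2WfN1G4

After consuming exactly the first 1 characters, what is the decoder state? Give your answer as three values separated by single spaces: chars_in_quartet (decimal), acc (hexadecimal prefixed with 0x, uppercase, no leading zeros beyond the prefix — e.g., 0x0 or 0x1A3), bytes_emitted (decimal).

Answer: 1 0x28 0

Derivation:
After char 0 ('o'=40): chars_in_quartet=1 acc=0x28 bytes_emitted=0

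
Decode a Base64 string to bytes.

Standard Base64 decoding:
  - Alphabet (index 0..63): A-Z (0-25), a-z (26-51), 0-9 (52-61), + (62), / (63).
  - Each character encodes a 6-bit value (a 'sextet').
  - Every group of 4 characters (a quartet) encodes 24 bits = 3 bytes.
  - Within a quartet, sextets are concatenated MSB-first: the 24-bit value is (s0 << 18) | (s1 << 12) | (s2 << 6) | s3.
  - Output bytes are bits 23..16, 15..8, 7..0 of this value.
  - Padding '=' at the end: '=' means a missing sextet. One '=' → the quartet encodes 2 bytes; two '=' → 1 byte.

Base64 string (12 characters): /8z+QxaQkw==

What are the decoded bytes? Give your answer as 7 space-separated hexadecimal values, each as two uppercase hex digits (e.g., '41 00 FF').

Answer: FF CC FE 43 16 90 93

Derivation:
After char 0 ('/'=63): chars_in_quartet=1 acc=0x3F bytes_emitted=0
After char 1 ('8'=60): chars_in_quartet=2 acc=0xFFC bytes_emitted=0
After char 2 ('z'=51): chars_in_quartet=3 acc=0x3FF33 bytes_emitted=0
After char 3 ('+'=62): chars_in_quartet=4 acc=0xFFCCFE -> emit FF CC FE, reset; bytes_emitted=3
After char 4 ('Q'=16): chars_in_quartet=1 acc=0x10 bytes_emitted=3
After char 5 ('x'=49): chars_in_quartet=2 acc=0x431 bytes_emitted=3
After char 6 ('a'=26): chars_in_quartet=3 acc=0x10C5A bytes_emitted=3
After char 7 ('Q'=16): chars_in_quartet=4 acc=0x431690 -> emit 43 16 90, reset; bytes_emitted=6
After char 8 ('k'=36): chars_in_quartet=1 acc=0x24 bytes_emitted=6
After char 9 ('w'=48): chars_in_quartet=2 acc=0x930 bytes_emitted=6
Padding '==': partial quartet acc=0x930 -> emit 93; bytes_emitted=7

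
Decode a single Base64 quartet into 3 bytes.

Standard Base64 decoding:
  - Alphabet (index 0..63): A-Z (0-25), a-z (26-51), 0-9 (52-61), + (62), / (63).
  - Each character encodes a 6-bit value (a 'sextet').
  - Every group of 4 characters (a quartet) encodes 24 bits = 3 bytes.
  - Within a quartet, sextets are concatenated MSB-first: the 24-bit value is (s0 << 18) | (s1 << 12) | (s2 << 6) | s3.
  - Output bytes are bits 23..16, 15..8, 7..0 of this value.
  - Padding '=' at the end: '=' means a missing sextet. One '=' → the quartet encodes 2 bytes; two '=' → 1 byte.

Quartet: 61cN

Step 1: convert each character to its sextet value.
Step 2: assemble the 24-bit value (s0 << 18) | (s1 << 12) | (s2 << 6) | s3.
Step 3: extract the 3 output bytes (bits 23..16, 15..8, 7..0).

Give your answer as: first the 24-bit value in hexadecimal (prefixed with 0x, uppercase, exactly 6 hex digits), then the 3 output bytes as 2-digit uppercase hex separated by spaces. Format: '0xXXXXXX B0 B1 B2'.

Sextets: 6=58, 1=53, c=28, N=13
24-bit: (58<<18) | (53<<12) | (28<<6) | 13
      = 0xE80000 | 0x035000 | 0x000700 | 0x00000D
      = 0xEB570D
Bytes: (v>>16)&0xFF=EB, (v>>8)&0xFF=57, v&0xFF=0D

Answer: 0xEB570D EB 57 0D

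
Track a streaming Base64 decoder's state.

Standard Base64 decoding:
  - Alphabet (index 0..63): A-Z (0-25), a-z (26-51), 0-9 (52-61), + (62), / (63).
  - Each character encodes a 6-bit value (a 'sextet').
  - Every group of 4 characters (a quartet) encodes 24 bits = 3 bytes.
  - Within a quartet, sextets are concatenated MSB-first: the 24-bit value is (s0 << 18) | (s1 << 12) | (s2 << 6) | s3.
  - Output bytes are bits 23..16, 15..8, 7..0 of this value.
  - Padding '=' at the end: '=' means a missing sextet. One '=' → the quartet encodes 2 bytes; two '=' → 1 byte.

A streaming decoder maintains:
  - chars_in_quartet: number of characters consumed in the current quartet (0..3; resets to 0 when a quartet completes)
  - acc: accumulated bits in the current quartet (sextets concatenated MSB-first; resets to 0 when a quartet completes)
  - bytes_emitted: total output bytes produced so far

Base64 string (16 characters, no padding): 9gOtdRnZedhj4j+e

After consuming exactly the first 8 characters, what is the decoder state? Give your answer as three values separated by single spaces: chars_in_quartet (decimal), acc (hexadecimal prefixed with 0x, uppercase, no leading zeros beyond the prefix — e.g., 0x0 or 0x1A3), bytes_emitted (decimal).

Answer: 0 0x0 6

Derivation:
After char 0 ('9'=61): chars_in_quartet=1 acc=0x3D bytes_emitted=0
After char 1 ('g'=32): chars_in_quartet=2 acc=0xF60 bytes_emitted=0
After char 2 ('O'=14): chars_in_quartet=3 acc=0x3D80E bytes_emitted=0
After char 3 ('t'=45): chars_in_quartet=4 acc=0xF603AD -> emit F6 03 AD, reset; bytes_emitted=3
After char 4 ('d'=29): chars_in_quartet=1 acc=0x1D bytes_emitted=3
After char 5 ('R'=17): chars_in_quartet=2 acc=0x751 bytes_emitted=3
After char 6 ('n'=39): chars_in_quartet=3 acc=0x1D467 bytes_emitted=3
After char 7 ('Z'=25): chars_in_quartet=4 acc=0x7519D9 -> emit 75 19 D9, reset; bytes_emitted=6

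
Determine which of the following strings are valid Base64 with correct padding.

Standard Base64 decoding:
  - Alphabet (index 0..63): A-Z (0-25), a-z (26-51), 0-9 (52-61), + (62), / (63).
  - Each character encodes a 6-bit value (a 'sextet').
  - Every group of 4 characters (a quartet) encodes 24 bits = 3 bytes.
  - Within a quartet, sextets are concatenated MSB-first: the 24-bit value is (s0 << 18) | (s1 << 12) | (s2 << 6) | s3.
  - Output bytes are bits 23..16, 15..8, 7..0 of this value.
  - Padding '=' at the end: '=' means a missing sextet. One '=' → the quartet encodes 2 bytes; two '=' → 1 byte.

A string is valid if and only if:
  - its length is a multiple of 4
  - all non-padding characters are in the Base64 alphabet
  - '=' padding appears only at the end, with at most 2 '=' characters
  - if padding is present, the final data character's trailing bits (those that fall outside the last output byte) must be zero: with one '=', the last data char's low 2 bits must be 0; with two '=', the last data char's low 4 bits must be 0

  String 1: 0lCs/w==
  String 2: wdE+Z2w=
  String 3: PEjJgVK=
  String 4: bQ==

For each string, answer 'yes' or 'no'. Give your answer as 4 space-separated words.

Answer: yes yes no yes

Derivation:
String 1: '0lCs/w==' → valid
String 2: 'wdE+Z2w=' → valid
String 3: 'PEjJgVK=' → invalid (bad trailing bits)
String 4: 'bQ==' → valid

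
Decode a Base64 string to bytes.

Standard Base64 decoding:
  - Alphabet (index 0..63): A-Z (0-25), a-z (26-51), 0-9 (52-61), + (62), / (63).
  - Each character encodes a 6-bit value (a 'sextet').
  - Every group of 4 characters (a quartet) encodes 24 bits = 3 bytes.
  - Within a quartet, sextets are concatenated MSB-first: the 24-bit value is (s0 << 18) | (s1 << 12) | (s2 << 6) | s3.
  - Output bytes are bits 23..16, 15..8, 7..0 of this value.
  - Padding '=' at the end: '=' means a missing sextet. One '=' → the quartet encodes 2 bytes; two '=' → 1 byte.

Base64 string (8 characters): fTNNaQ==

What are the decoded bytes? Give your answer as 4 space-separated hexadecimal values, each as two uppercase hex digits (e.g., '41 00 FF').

Answer: 7D 33 4D 69

Derivation:
After char 0 ('f'=31): chars_in_quartet=1 acc=0x1F bytes_emitted=0
After char 1 ('T'=19): chars_in_quartet=2 acc=0x7D3 bytes_emitted=0
After char 2 ('N'=13): chars_in_quartet=3 acc=0x1F4CD bytes_emitted=0
After char 3 ('N'=13): chars_in_quartet=4 acc=0x7D334D -> emit 7D 33 4D, reset; bytes_emitted=3
After char 4 ('a'=26): chars_in_quartet=1 acc=0x1A bytes_emitted=3
After char 5 ('Q'=16): chars_in_quartet=2 acc=0x690 bytes_emitted=3
Padding '==': partial quartet acc=0x690 -> emit 69; bytes_emitted=4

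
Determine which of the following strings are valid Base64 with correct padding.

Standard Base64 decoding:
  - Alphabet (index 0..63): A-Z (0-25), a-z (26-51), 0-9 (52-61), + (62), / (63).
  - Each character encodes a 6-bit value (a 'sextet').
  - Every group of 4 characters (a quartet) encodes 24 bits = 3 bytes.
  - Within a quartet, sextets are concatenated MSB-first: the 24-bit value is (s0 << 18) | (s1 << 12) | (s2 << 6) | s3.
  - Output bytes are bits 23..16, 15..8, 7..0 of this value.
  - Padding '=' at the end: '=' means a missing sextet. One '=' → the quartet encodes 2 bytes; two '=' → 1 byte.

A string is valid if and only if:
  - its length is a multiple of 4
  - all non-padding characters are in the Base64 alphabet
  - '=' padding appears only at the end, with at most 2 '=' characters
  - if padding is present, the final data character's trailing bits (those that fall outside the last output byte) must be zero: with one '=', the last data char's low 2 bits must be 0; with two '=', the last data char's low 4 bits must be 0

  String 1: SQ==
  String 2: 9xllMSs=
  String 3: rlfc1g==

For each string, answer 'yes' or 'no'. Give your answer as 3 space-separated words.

Answer: yes yes yes

Derivation:
String 1: 'SQ==' → valid
String 2: '9xllMSs=' → valid
String 3: 'rlfc1g==' → valid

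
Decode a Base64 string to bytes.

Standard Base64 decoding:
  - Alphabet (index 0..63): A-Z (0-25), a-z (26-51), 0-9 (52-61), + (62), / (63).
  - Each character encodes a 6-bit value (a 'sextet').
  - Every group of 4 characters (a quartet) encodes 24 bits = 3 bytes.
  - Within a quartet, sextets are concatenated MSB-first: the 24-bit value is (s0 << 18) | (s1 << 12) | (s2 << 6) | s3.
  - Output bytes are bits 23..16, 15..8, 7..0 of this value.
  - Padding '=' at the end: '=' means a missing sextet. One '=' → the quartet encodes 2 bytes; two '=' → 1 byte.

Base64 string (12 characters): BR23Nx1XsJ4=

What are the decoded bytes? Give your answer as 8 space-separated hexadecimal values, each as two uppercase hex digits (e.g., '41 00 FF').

Answer: 05 1D B7 37 1D 57 B0 9E

Derivation:
After char 0 ('B'=1): chars_in_quartet=1 acc=0x1 bytes_emitted=0
After char 1 ('R'=17): chars_in_quartet=2 acc=0x51 bytes_emitted=0
After char 2 ('2'=54): chars_in_quartet=3 acc=0x1476 bytes_emitted=0
After char 3 ('3'=55): chars_in_quartet=4 acc=0x51DB7 -> emit 05 1D B7, reset; bytes_emitted=3
After char 4 ('N'=13): chars_in_quartet=1 acc=0xD bytes_emitted=3
After char 5 ('x'=49): chars_in_quartet=2 acc=0x371 bytes_emitted=3
After char 6 ('1'=53): chars_in_quartet=3 acc=0xDC75 bytes_emitted=3
After char 7 ('X'=23): chars_in_quartet=4 acc=0x371D57 -> emit 37 1D 57, reset; bytes_emitted=6
After char 8 ('s'=44): chars_in_quartet=1 acc=0x2C bytes_emitted=6
After char 9 ('J'=9): chars_in_quartet=2 acc=0xB09 bytes_emitted=6
After char 10 ('4'=56): chars_in_quartet=3 acc=0x2C278 bytes_emitted=6
Padding '=': partial quartet acc=0x2C278 -> emit B0 9E; bytes_emitted=8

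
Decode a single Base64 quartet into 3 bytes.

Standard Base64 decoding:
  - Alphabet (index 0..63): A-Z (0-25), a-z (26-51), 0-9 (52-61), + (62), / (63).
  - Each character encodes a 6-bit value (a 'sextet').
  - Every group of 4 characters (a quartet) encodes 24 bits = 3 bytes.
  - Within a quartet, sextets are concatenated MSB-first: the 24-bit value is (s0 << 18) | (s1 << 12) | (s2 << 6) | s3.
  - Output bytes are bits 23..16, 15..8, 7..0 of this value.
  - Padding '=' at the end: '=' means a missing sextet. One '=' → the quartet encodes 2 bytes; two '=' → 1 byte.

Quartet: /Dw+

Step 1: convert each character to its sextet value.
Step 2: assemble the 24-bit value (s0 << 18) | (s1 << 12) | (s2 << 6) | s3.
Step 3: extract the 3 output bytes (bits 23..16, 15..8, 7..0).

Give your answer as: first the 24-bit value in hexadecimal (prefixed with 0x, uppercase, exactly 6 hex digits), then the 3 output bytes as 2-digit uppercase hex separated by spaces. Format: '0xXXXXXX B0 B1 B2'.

Sextets: /=63, D=3, w=48, +=62
24-bit: (63<<18) | (3<<12) | (48<<6) | 62
      = 0xFC0000 | 0x003000 | 0x000C00 | 0x00003E
      = 0xFC3C3E
Bytes: (v>>16)&0xFF=FC, (v>>8)&0xFF=3C, v&0xFF=3E

Answer: 0xFC3C3E FC 3C 3E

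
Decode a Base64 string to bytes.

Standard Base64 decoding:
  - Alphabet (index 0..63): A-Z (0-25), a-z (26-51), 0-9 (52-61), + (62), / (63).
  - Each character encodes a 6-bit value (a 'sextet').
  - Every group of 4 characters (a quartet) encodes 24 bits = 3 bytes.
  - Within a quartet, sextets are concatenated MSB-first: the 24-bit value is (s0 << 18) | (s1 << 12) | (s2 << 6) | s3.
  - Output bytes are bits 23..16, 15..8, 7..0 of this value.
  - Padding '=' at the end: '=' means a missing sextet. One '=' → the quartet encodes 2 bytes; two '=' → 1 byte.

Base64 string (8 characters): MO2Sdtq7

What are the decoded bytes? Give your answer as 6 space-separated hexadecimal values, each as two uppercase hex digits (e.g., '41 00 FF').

After char 0 ('M'=12): chars_in_quartet=1 acc=0xC bytes_emitted=0
After char 1 ('O'=14): chars_in_quartet=2 acc=0x30E bytes_emitted=0
After char 2 ('2'=54): chars_in_quartet=3 acc=0xC3B6 bytes_emitted=0
After char 3 ('S'=18): chars_in_quartet=4 acc=0x30ED92 -> emit 30 ED 92, reset; bytes_emitted=3
After char 4 ('d'=29): chars_in_quartet=1 acc=0x1D bytes_emitted=3
After char 5 ('t'=45): chars_in_quartet=2 acc=0x76D bytes_emitted=3
After char 6 ('q'=42): chars_in_quartet=3 acc=0x1DB6A bytes_emitted=3
After char 7 ('7'=59): chars_in_quartet=4 acc=0x76DABB -> emit 76 DA BB, reset; bytes_emitted=6

Answer: 30 ED 92 76 DA BB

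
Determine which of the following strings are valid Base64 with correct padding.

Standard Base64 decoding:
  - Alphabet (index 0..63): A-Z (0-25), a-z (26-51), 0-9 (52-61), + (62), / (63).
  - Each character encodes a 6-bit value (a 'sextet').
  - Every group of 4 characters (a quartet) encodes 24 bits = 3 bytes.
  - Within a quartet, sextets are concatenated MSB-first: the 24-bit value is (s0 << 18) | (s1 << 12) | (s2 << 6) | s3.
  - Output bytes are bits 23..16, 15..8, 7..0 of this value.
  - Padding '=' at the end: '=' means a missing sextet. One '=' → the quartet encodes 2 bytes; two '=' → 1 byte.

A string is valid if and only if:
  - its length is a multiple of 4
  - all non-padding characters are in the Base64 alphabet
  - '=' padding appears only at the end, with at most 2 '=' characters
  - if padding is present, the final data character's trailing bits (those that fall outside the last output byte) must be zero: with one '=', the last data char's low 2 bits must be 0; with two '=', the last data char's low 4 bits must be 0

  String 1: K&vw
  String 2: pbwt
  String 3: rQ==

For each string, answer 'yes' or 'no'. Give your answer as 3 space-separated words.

String 1: 'K&vw' → invalid (bad char(s): ['&'])
String 2: 'pbwt' → valid
String 3: 'rQ==' → valid

Answer: no yes yes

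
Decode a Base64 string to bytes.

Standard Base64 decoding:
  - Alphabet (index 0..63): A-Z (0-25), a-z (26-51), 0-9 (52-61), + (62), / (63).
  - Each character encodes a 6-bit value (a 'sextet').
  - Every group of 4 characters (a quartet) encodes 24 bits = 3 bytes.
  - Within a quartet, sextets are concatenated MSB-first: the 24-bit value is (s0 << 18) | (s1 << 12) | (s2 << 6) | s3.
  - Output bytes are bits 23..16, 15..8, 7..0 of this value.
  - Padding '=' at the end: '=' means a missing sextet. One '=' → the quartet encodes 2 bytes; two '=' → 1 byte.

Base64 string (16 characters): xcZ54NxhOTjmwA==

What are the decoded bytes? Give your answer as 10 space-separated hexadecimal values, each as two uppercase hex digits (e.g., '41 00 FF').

Answer: C5 C6 79 E0 DC 61 39 38 E6 C0

Derivation:
After char 0 ('x'=49): chars_in_quartet=1 acc=0x31 bytes_emitted=0
After char 1 ('c'=28): chars_in_quartet=2 acc=0xC5C bytes_emitted=0
After char 2 ('Z'=25): chars_in_quartet=3 acc=0x31719 bytes_emitted=0
After char 3 ('5'=57): chars_in_quartet=4 acc=0xC5C679 -> emit C5 C6 79, reset; bytes_emitted=3
After char 4 ('4'=56): chars_in_quartet=1 acc=0x38 bytes_emitted=3
After char 5 ('N'=13): chars_in_quartet=2 acc=0xE0D bytes_emitted=3
After char 6 ('x'=49): chars_in_quartet=3 acc=0x38371 bytes_emitted=3
After char 7 ('h'=33): chars_in_quartet=4 acc=0xE0DC61 -> emit E0 DC 61, reset; bytes_emitted=6
After char 8 ('O'=14): chars_in_quartet=1 acc=0xE bytes_emitted=6
After char 9 ('T'=19): chars_in_quartet=2 acc=0x393 bytes_emitted=6
After char 10 ('j'=35): chars_in_quartet=3 acc=0xE4E3 bytes_emitted=6
After char 11 ('m'=38): chars_in_quartet=4 acc=0x3938E6 -> emit 39 38 E6, reset; bytes_emitted=9
After char 12 ('w'=48): chars_in_quartet=1 acc=0x30 bytes_emitted=9
After char 13 ('A'=0): chars_in_quartet=2 acc=0xC00 bytes_emitted=9
Padding '==': partial quartet acc=0xC00 -> emit C0; bytes_emitted=10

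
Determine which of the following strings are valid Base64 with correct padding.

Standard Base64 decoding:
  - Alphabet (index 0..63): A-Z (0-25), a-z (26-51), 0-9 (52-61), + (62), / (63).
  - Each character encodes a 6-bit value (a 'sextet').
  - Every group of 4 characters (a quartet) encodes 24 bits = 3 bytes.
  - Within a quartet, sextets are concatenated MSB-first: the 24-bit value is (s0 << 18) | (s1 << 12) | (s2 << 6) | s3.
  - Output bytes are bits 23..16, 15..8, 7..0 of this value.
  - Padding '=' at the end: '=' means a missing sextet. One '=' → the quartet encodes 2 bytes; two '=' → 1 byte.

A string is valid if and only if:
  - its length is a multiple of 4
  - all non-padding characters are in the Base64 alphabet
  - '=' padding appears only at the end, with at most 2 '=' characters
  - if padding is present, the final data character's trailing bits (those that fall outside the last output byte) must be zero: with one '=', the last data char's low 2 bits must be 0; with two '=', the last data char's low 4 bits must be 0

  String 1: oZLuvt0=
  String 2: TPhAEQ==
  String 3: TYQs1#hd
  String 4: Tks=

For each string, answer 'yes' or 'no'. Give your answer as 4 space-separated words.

String 1: 'oZLuvt0=' → valid
String 2: 'TPhAEQ==' → valid
String 3: 'TYQs1#hd' → invalid (bad char(s): ['#'])
String 4: 'Tks=' → valid

Answer: yes yes no yes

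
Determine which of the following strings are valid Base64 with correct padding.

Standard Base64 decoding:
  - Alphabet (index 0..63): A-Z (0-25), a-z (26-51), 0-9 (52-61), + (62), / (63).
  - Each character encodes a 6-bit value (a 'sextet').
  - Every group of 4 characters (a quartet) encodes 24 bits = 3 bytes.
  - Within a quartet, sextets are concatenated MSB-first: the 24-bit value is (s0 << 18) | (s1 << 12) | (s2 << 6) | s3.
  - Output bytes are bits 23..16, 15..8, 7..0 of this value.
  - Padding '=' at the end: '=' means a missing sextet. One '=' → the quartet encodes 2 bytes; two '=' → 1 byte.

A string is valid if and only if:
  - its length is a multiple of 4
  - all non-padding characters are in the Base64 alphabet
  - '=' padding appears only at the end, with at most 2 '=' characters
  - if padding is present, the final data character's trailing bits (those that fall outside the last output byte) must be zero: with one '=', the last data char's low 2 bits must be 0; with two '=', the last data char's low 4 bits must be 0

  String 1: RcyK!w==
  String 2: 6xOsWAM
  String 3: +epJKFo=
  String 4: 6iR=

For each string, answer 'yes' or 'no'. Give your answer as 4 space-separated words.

Answer: no no yes no

Derivation:
String 1: 'RcyK!w==' → invalid (bad char(s): ['!'])
String 2: '6xOsWAM' → invalid (len=7 not mult of 4)
String 3: '+epJKFo=' → valid
String 4: '6iR=' → invalid (bad trailing bits)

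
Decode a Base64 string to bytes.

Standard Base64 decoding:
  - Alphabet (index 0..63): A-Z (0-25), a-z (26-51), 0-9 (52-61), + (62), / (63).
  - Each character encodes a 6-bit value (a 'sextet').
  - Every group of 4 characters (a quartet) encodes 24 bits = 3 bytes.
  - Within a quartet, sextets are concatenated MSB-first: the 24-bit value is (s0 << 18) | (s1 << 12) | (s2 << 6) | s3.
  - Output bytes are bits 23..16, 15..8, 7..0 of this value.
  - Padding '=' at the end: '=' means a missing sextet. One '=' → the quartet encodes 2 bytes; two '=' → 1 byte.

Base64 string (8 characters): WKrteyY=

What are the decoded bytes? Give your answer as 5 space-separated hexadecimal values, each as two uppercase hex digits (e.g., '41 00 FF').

Answer: 58 AA ED 7B 26

Derivation:
After char 0 ('W'=22): chars_in_quartet=1 acc=0x16 bytes_emitted=0
After char 1 ('K'=10): chars_in_quartet=2 acc=0x58A bytes_emitted=0
After char 2 ('r'=43): chars_in_quartet=3 acc=0x162AB bytes_emitted=0
After char 3 ('t'=45): chars_in_quartet=4 acc=0x58AAED -> emit 58 AA ED, reset; bytes_emitted=3
After char 4 ('e'=30): chars_in_quartet=1 acc=0x1E bytes_emitted=3
After char 5 ('y'=50): chars_in_quartet=2 acc=0x7B2 bytes_emitted=3
After char 6 ('Y'=24): chars_in_quartet=3 acc=0x1EC98 bytes_emitted=3
Padding '=': partial quartet acc=0x1EC98 -> emit 7B 26; bytes_emitted=5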